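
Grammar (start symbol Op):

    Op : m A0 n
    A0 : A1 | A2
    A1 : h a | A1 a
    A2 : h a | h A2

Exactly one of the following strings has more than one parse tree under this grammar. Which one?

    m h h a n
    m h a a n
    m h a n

m h a n

m h h a n: 1 tree
m h a a n: 1 tree
m h a n: 2 trees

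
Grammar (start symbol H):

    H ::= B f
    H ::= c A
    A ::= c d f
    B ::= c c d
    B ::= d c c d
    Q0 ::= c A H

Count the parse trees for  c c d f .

Parse trees for c c d f:
  [H [B c c d] f]
  [H c [A c d f]]

2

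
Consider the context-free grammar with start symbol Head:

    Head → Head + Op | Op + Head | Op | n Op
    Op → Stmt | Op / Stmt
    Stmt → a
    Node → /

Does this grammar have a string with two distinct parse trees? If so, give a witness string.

Witness: a + a

Derivation 1: Head ⇒ Head + Op ⇒ Op + Op ⇒ Stmt + Op ⇒ a + Op ⇒ a + Stmt ⇒ a + a
Derivation 2: Head ⇒ Op + Head ⇒ Stmt + Head ⇒ a + Head ⇒ a + Op ⇒ a + Stmt ⇒ a + a

Two distinct leftmost derivations for the same string.

Ambiguous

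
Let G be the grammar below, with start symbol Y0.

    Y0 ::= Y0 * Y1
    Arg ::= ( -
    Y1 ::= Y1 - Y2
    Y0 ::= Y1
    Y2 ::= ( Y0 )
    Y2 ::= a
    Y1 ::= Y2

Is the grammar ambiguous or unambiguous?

Unambiguous

Only Y0, Y1, Y2 are reachable from Y0; ignoring the rest: This is a standard precedence ladder (Y0 over Y1 over Y2), with each level left-recursive on its own operator ('*' at Y0, '-' at Y1). That structure is LR(1), hence unambiguous.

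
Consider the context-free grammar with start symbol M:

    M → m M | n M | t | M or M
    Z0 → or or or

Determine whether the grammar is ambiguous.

Ambiguous

Witness: m t or t

Derivation 1: M ⇒ m M ⇒ m M or M ⇒ m t or M ⇒ m t or t
Derivation 2: M ⇒ M or M ⇒ m M or M ⇒ m t or M ⇒ m t or t

Two distinct leftmost derivations for the same string.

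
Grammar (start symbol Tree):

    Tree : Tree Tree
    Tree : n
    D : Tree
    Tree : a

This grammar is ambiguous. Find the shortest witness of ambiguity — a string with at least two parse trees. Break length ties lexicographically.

a a a

length 1: no string has ≥2 trees
length 2: no string has ≥2 trees
length 3: a a a has 2 parse trees

Two derivations of a a a:
  Tree ⇒ Tree Tree ⇒ Tree Tree Tree ⇒ a Tree Tree ⇒ a a Tree ⇒ a a a
  Tree ⇒ Tree Tree ⇒ a Tree ⇒ a Tree Tree ⇒ a a Tree ⇒ a a a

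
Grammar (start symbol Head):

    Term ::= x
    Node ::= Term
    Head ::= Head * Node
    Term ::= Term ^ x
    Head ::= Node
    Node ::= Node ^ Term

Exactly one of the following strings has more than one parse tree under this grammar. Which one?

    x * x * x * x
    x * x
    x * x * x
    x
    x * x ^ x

x * x * x * x: 1 tree
x * x: 1 tree
x * x * x: 1 tree
x: 1 tree
x * x ^ x: 2 trees

x * x ^ x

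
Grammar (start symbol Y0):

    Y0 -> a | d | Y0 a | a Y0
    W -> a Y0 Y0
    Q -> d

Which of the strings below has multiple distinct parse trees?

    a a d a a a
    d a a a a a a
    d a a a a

a a d a a a: 10 trees
d a a a a a a: 1 tree
d a a a a: 1 tree

a a d a a a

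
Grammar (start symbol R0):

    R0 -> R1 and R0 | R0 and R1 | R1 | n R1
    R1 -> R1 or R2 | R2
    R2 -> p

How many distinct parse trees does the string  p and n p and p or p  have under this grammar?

Parse trees for p and n p and p or p:
  [R0 [R1 [R2 p]] and [R0 [R0 n [R1 [R2 p]]] and [R1 [R1 [R2 p]] or [R2 p]]]]
  [R0 [R0 [R1 [R2 p]] and [R0 n [R1 [R2 p]]]] and [R1 [R1 [R2 p]] or [R2 p]]]

2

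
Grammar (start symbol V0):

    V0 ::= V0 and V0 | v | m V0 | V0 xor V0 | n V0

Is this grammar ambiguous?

Witness: m v and v

Derivation 1: V0 ⇒ V0 and V0 ⇒ m V0 and V0 ⇒ m v and V0 ⇒ m v and v
Derivation 2: V0 ⇒ m V0 ⇒ m V0 and V0 ⇒ m v and V0 ⇒ m v and v

Two distinct leftmost derivations for the same string.

Ambiguous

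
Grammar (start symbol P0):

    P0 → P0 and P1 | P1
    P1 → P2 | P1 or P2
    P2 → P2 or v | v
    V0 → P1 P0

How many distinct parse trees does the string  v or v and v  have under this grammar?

Parse trees for v or v and v:
  [P0 [P0 [P1 [P2 [P2 v] or v]]] and [P1 [P2 v]]]
  [P0 [P0 [P1 [P1 [P2 v]] or [P2 v]]] and [P1 [P2 v]]]

2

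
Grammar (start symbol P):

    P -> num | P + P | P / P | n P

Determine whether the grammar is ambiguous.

Witness: n num + num

Derivation 1: P ⇒ P + P ⇒ n P + P ⇒ n num + P ⇒ n num + num
Derivation 2: P ⇒ n P ⇒ n P + P ⇒ n num + P ⇒ n num + num

Two distinct leftmost derivations for the same string.

Ambiguous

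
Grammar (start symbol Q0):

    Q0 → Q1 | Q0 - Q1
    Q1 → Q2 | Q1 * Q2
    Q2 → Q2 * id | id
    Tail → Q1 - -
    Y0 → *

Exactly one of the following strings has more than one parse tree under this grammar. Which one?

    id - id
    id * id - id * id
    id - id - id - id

id - id: 1 tree
id * id - id * id: 4 trees
id - id - id - id: 1 tree

id * id - id * id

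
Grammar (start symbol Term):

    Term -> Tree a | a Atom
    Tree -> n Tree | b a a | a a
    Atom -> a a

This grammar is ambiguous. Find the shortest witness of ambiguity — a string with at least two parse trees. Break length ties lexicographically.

a a a

length 3: a a a has 2 parse trees

Two derivations of a a a:
  Term ⇒ Tree a ⇒ a a a
  Term ⇒ a Atom ⇒ a a a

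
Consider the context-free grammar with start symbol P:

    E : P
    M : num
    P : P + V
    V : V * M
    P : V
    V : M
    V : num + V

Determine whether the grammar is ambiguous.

Ambiguous

Witness: num + num

Derivation 1: P ⇒ P + V ⇒ V + V ⇒ M + V ⇒ num + V ⇒ num + M ⇒ num + num
Derivation 2: P ⇒ V ⇒ num + V ⇒ num + M ⇒ num + num

Two distinct leftmost derivations for the same string.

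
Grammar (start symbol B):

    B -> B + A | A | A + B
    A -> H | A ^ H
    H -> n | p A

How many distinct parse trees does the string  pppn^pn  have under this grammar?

Parse trees for pppn^pn:
  [B [A [H p [A [H p [A [H p [A [A [H n]] ^ [H p [A [H n]]]]]]]]]]]
  [B [A [H p [A [H p [A [A [H p [A [H n]]]] ^ [H p [A [H n]]]]]]]]]
  [B [A [H p [A [A [H p [A [H p [A [H n]]]]]] ^ [H p [A [H n]]]]]]]
  [B [A [A [H p [A [H p [A [H p [A [H n]]]]]]]] ^ [H p [A [H n]]]]]

4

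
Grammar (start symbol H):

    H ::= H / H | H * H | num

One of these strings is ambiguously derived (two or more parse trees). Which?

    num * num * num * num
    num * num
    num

num * num * num * num

num * num * num * num: 5 trees
num * num: 1 tree
num: 1 tree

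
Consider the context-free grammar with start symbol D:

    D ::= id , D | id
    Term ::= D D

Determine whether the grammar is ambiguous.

Unambiguous

(Term is unreachable from D, so its rules don't affect L(D).) The reachable grammar is A → atom sep A | atom. Each atom is followed by either the separator (recurse) or end-of-string (stop) — no choice point.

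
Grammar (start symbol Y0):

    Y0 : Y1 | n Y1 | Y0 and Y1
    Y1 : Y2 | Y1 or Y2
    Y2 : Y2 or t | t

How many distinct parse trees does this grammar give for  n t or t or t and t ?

4

Parse trees for n t or t or t and t:
  [Y0 [Y0 n [Y1 [Y2 [Y2 [Y2 t] or t] or t]]] and [Y1 [Y2 t]]]
  [Y0 [Y0 n [Y1 [Y1 [Y2 t]] or [Y2 [Y2 t] or t]]] and [Y1 [Y2 t]]]
  [Y0 [Y0 n [Y1 [Y1 [Y2 [Y2 t] or t]] or [Y2 t]]] and [Y1 [Y2 t]]]
  [Y0 [Y0 n [Y1 [Y1 [Y1 [Y2 t]] or [Y2 t]] or [Y2 t]]] and [Y1 [Y2 t]]]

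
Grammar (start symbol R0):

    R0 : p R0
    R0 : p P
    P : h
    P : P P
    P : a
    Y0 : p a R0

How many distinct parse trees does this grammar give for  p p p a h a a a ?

Parse trees for p p p a h a a a (showing first 6 of 14):
  [R0 p [R0 p [R0 p [P [P a] [P [P h] [P [P a] [P [P a] [P a]]]]]]]]
  [R0 p [R0 p [R0 p [P [P a] [P [P h] [P [P [P a] [P a]] [P a]]]]]]]
  [R0 p [R0 p [R0 p [P [P a] [P [P [P h] [P a]] [P [P a] [P a]]]]]]]
  [R0 p [R0 p [R0 p [P [P a] [P [P [P h] [P [P a] [P a]]] [P a]]]]]]
  [R0 p [R0 p [R0 p [P [P a] [P [P [P [P h] [P a]] [P a]] [P a]]]]]]
  [R0 p [R0 p [R0 p [P [P [P a] [P h]] [P [P a] [P [P a] [P a]]]]]]]

14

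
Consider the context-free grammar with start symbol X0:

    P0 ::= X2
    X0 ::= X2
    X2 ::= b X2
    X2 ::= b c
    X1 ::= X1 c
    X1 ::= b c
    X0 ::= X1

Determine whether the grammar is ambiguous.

Witness: b c

Derivation 1: X0 ⇒ X2 ⇒ b c
Derivation 2: X0 ⇒ X1 ⇒ b c

Two distinct leftmost derivations for the same string.

Ambiguous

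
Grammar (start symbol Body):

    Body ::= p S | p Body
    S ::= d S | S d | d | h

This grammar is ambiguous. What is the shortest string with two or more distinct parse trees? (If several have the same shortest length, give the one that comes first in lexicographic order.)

length 2: no string has ≥2 trees
length 3: p d d has 2 parse trees

Two derivations of p d d:
  Body ⇒ p S ⇒ p d S ⇒ p d d
  Body ⇒ p S ⇒ p S d ⇒ p d d

p d d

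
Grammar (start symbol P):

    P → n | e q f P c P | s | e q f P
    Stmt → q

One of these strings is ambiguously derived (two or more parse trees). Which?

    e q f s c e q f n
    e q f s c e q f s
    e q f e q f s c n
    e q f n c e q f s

e q f s c e q f n: 1 tree
e q f s c e q f s: 1 tree
e q f e q f s c n: 2 trees
e q f n c e q f s: 1 tree

e q f e q f s c n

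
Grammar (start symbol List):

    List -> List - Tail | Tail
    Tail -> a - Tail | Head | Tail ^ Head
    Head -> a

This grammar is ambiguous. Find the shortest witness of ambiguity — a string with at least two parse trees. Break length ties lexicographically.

a - a

length 1: no string has ≥2 trees
length 3: a - a has 2 parse trees

Two derivations of a - a:
  List ⇒ List - Tail ⇒ Tail - Tail ⇒ Head - Tail ⇒ a - Tail ⇒ a - Head ⇒ a - a
  List ⇒ Tail ⇒ a - Tail ⇒ a - Head ⇒ a - a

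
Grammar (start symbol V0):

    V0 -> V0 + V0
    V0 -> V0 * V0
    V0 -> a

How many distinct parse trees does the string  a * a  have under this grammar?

1

Parse trees for a * a:
  [V0 [V0 a] * [V0 a]]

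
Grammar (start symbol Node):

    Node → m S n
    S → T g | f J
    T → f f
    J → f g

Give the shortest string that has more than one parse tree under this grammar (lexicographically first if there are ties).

m f f g n

length 5: m f f g n has 2 parse trees

Two derivations of m f f g n:
  Node ⇒ m S n ⇒ m T g n ⇒ m f f g n
  Node ⇒ m S n ⇒ m f J n ⇒ m f f g n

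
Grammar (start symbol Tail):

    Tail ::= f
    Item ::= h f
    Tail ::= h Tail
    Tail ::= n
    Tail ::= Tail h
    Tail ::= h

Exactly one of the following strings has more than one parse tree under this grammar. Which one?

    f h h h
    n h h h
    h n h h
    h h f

h n h h

f h h h: 1 tree
n h h h: 1 tree
h n h h: 3 trees
h h f: 1 tree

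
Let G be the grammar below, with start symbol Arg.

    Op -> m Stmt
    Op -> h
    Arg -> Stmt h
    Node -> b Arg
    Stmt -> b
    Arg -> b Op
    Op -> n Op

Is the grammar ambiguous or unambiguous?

Witness: b h

Derivation 1: Arg ⇒ Stmt h ⇒ b h
Derivation 2: Arg ⇒ b Op ⇒ b h

Two distinct leftmost derivations for the same string.

Ambiguous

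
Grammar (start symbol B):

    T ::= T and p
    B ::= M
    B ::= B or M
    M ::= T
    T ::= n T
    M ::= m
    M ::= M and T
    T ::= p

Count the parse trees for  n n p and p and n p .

Parse trees for n n p and p and n p:
  [B [M [M [T [T n [T n [T p]]] and p]] and [T n [T p]]]]
  [B [M [M [T n [T [T n [T p]] and p]]] and [T n [T p]]]]
  [B [M [M [T n [T n [T [T p] and p]]]] and [T n [T p]]]]
  [B [M [M [M [T n [T n [T p]]]] and [T p]] and [T n [T p]]]]

4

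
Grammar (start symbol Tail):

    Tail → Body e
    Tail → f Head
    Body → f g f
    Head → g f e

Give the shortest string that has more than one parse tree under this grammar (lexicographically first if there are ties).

length 4: f g f e has 2 parse trees

Two derivations of f g f e:
  Tail ⇒ Body e ⇒ f g f e
  Tail ⇒ f Head ⇒ f g f e

f g f e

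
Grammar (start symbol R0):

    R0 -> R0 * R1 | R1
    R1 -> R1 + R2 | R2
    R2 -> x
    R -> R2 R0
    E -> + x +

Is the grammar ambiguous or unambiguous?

Unambiguous

(R, E are unreachable from R0, so their rules don't affect L(R0).) R0 → R0 * R1 | R1  ;  R1 → R1 + R2 | R2  — a left-associative chain with R2 at the bottom. Each string factors uniquely by precedence.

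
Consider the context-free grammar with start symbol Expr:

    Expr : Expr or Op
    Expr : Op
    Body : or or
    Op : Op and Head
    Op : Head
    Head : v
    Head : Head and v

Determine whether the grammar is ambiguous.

Ambiguous

Witness: v and v

Derivation 1: Expr ⇒ Op ⇒ Op and Head ⇒ Head and Head ⇒ v and Head ⇒ v and v
Derivation 2: Expr ⇒ Op ⇒ Head ⇒ Head and v ⇒ v and v

Two distinct leftmost derivations for the same string.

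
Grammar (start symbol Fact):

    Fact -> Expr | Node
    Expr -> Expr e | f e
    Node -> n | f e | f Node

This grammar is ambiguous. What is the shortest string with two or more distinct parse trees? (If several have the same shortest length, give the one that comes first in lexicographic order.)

length 1: no string has ≥2 trees
length 2: f e has 2 parse trees

Two derivations of f e:
  Fact ⇒ Expr ⇒ f e
  Fact ⇒ Node ⇒ f e

f e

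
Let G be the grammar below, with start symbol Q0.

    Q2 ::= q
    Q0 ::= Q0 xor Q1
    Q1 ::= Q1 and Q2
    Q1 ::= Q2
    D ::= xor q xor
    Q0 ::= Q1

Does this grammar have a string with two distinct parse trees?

(D is unreachable from Q0, so its rules don't affect L(Q0).) Q0 → Q0 xor Q1 | Q1  ;  Q1 → Q1 and Q2 | Q2  — a left-associative chain with Q2 at the bottom. Each string factors uniquely by precedence.

Unambiguous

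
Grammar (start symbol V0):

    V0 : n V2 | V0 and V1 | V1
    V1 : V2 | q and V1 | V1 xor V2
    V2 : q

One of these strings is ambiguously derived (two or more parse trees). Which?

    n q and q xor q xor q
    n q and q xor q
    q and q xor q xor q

q and q xor q xor q

n q and q xor q xor q: 1 tree
n q and q xor q: 1 tree
q and q xor q xor q: 4 trees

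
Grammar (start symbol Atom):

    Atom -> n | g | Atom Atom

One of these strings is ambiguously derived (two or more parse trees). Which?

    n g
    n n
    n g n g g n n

n g: 1 tree
n n: 1 tree
n g n g g n n: 132 trees

n g n g g n n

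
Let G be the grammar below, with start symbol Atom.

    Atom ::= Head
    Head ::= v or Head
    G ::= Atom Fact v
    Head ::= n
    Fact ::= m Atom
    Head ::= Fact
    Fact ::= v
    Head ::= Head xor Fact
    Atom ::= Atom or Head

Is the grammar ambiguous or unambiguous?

Ambiguous

Witness: v or n

Derivation 1: Atom ⇒ Head ⇒ v or Head ⇒ v or n
Derivation 2: Atom ⇒ Atom or Head ⇒ Head or Head ⇒ Fact or Head ⇒ v or Head ⇒ v or n

Two distinct leftmost derivations for the same string.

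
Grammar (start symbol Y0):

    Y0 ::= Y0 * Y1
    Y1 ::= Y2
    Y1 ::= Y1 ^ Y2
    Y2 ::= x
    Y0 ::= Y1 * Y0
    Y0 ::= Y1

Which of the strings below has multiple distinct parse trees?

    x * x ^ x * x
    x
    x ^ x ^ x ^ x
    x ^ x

x * x ^ x * x: 4 trees
x: 1 tree
x ^ x ^ x ^ x: 1 tree
x ^ x: 1 tree

x * x ^ x * x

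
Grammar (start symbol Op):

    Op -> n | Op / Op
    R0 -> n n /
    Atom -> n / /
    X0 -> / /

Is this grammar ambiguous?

Ambiguous

Witness: n / n / n

Derivation 1: Op ⇒ Op / Op ⇒ n / Op ⇒ n / Op / Op ⇒ n / n / Op ⇒ n / n / n
Derivation 2: Op ⇒ Op / Op ⇒ Op / Op / Op ⇒ n / Op / Op ⇒ n / n / Op ⇒ n / n / n

Two distinct leftmost derivations for the same string.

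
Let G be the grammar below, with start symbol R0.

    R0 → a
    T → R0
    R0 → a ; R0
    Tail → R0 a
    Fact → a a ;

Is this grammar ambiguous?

Unambiguous

(Fact, Tail, T are unreachable from R0, so their rules don't affect L(R0).) Right-recursive list with a separator: after each atom, whether the separator follows determines the rule. One parse per string.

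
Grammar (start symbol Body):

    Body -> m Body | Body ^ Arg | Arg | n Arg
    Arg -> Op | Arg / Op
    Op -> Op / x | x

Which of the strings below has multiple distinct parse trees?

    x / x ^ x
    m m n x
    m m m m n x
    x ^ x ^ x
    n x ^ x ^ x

x / x ^ x: 2 trees
m m n x: 1 tree
m m m m n x: 1 tree
x ^ x ^ x: 1 tree
n x ^ x ^ x: 1 tree

x / x ^ x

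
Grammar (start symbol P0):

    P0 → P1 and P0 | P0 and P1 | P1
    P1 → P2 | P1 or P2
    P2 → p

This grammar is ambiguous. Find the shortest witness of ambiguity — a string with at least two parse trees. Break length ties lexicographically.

p and p

length 1: no string has ≥2 trees
length 3: p and p has 2 parse trees

Two derivations of p and p:
  P0 ⇒ P1 and P0 ⇒ P2 and P0 ⇒ p and P0 ⇒ p and P1 ⇒ p and P2 ⇒ p and p
  P0 ⇒ P0 and P1 ⇒ P1 and P1 ⇒ P2 and P1 ⇒ p and P1 ⇒ p and P2 ⇒ p and p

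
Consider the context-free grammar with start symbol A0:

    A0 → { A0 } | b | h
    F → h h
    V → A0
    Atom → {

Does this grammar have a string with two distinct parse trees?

Unambiguous

Only A0 is reachable from A0; ignoring the rest: Each string is a nest of matched brackets around a single atom. An opening bracket forces the recursive rule; an atom forces the base rule.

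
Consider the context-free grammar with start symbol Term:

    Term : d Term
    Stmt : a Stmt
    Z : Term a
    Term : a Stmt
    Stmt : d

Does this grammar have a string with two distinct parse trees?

(Z is unreachable from Term, so its rules don't affect L(Term).) The reachable rules are right-linear with at most one rule per (nonterminal, next-terminal) pair. Each input token forces the next rule, so parsing is deterministic.

Unambiguous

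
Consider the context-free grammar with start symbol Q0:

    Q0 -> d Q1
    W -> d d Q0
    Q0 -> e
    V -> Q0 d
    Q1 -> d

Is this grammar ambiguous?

Only Q0, Q1 are reachable from Q0; ignoring the rest: The reachable rules are right-linear with at most one rule per (nonterminal, next-terminal) pair. Each input token forces the next rule, so parsing is deterministic.

Unambiguous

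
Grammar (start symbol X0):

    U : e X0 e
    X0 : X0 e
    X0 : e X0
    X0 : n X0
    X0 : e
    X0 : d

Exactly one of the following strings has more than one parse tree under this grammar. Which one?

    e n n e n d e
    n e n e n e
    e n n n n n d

e n n e n d e

e n n e n d e: 6 trees
n e n e n e: 1 tree
e n n n n n d: 1 tree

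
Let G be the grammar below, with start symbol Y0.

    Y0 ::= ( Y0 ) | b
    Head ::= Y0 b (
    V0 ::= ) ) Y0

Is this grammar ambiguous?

Only Y0 is reachable from Y0; ignoring the rest: L(Y0) is { openⁿ atom closeⁿ : n ≥ 0 }. The bracket depth fixes n, and the derivation is forced at every step.

Unambiguous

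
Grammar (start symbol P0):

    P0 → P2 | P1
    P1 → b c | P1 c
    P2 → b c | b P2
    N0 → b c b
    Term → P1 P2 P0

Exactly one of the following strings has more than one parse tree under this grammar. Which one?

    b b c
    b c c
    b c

b b c: 1 tree
b c c: 1 tree
b c: 2 trees

b c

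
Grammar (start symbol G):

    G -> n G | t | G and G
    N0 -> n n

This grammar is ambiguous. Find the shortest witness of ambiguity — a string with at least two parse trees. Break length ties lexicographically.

n t and t

length 1: no string has ≥2 trees
length 2: no string has ≥2 trees
length 3: no string has ≥2 trees
length 4: n t and t has 2 parse trees

Two derivations of n t and t:
  G ⇒ n G ⇒ n G and G ⇒ n t and G ⇒ n t and t
  G ⇒ G and G ⇒ n G and G ⇒ n t and G ⇒ n t and t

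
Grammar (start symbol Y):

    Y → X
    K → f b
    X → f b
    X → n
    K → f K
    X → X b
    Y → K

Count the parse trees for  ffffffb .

1

Parse trees for ffffffb:
  [Y [K f [K f [K f [K f [K f [K f b]]]]]]]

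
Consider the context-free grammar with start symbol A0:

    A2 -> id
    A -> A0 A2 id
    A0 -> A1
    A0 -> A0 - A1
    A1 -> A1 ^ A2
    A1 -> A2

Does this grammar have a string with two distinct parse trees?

Unambiguous

Only A0, A1, A2 are reachable from A0; ignoring the rest: This is a standard precedence ladder (A0 over A1 over A2), with each level left-recursive on its own operator ('-' at A0, '^' at A1). That structure is LR(1), hence unambiguous.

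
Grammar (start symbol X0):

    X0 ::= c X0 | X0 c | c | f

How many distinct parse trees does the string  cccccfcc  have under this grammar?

21

Parse trees for cccccfcc (showing first 6 of 21):
  [X0 c [X0 c [X0 c [X0 c [X0 c [X0 [X0 [X0 f] c] c]]]]]]
  [X0 c [X0 c [X0 c [X0 c [X0 [X0 c [X0 [X0 f] c]] c]]]]]
  [X0 c [X0 c [X0 c [X0 c [X0 [X0 [X0 c [X0 f]] c] c]]]]]
  [X0 c [X0 c [X0 c [X0 [X0 c [X0 c [X0 [X0 f] c]]] c]]]]
  [X0 c [X0 c [X0 c [X0 [X0 c [X0 [X0 c [X0 f]] c]] c]]]]
  [X0 c [X0 c [X0 c [X0 [X0 [X0 c [X0 c [X0 f]]] c] c]]]]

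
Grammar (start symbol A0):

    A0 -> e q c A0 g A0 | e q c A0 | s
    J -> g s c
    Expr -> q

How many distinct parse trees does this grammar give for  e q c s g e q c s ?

1

Parse trees for e q c s g e q c s:
  [A0 e q c [A0 s] g [A0 e q c [A0 s]]]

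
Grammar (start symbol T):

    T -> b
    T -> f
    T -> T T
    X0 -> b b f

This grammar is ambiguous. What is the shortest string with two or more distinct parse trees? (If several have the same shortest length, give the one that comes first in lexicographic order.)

b b b

length 1: no string has ≥2 trees
length 2: no string has ≥2 trees
length 3: b b b has 2 parse trees

Two derivations of b b b:
  T ⇒ T T ⇒ b T ⇒ b T T ⇒ b b T ⇒ b b b
  T ⇒ T T ⇒ T T T ⇒ b T T ⇒ b b T ⇒ b b b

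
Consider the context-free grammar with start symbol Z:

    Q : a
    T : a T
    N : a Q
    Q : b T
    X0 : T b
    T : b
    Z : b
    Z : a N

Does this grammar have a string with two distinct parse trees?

Unambiguous

(X0 is unreachable from Z, so its rules don't affect L(Z).) Restricted to the reachable nonterminals, every rule has the form A → t or A → t B, and no two rules for the same A share a first terminal. The grammar encodes a DFA — one run per string.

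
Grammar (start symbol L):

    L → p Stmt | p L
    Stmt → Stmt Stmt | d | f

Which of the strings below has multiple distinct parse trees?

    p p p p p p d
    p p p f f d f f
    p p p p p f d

p p p p p p d: 1 tree
p p p f f d f f: 14 trees
p p p p p f d: 1 tree

p p p f f d f f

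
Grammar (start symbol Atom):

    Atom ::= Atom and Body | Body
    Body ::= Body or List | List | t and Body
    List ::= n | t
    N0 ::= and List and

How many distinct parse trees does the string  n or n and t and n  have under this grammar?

Parse trees for n or n and t and n:
  [Atom [Atom [Body [Body [List n]] or [List n]]] and [Body t and [Body [List n]]]]
  [Atom [Atom [Atom [Body [Body [List n]] or [List n]]] and [Body [List t]]] and [Body [List n]]]

2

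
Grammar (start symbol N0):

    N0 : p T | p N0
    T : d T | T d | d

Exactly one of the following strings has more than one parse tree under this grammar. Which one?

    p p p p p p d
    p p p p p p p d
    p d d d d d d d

p p p p p p d: 1 tree
p p p p p p p d: 1 tree
p d d d d d d d: 64 trees

p d d d d d d d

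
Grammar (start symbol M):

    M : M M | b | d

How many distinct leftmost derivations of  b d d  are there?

2

Parse trees for b d d:
  [M [M b] [M [M d] [M d]]]
  [M [M [M b] [M d]] [M d]]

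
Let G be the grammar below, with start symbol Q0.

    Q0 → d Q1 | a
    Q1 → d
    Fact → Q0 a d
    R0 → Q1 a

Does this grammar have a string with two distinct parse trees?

Only Q0, Q1 are reachable from Q0; ignoring the rest: Each reachable nonterminal has at most one production per leading terminal, and all productions are right-linear; the derivation is determined token-by-token.

Unambiguous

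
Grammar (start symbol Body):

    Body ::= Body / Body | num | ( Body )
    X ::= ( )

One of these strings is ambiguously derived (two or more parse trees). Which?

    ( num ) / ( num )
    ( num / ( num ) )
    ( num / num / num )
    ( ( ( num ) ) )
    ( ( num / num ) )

( num / num / num )

( num ) / ( num ): 1 tree
( num / ( num ) ): 1 tree
( num / num / num ): 2 trees
( ( ( num ) ) ): 1 tree
( ( num / num ) ): 1 tree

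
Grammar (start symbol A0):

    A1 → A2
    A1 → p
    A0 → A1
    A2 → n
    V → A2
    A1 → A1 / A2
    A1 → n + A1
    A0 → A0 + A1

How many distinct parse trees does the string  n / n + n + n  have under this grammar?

2

Parse trees for n / n + n + n:
  [A0 [A0 [A1 [A1 [A2 n]] / [A2 n]]] + [A1 n + [A1 [A2 n]]]]
  [A0 [A0 [A0 [A1 [A1 [A2 n]] / [A2 n]]] + [A1 [A2 n]]] + [A1 [A2 n]]]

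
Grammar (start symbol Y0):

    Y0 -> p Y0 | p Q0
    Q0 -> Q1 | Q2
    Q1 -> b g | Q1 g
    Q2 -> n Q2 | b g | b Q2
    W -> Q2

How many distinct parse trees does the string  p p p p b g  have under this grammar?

Parse trees for p p p p b g:
  [Y0 p [Y0 p [Y0 p [Y0 p [Q0 [Q1 b g]]]]]]
  [Y0 p [Y0 p [Y0 p [Y0 p [Q0 [Q2 b g]]]]]]

2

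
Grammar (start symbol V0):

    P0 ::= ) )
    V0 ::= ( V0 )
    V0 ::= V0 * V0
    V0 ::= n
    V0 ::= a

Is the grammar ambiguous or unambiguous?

Ambiguous

Witness: a * a * a

Derivation 1: V0 ⇒ V0 * V0 ⇒ V0 * V0 * V0 ⇒ a * V0 * V0 ⇒ a * a * V0 ⇒ a * a * a
Derivation 2: V0 ⇒ V0 * V0 ⇒ a * V0 ⇒ a * V0 * V0 ⇒ a * a * V0 ⇒ a * a * a

Two distinct leftmost derivations for the same string.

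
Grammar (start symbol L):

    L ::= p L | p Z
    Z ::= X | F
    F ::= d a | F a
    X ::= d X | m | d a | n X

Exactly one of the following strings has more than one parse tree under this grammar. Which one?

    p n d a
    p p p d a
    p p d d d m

p n d a: 1 tree
p p p d a: 2 trees
p p d d d m: 1 tree

p p p d a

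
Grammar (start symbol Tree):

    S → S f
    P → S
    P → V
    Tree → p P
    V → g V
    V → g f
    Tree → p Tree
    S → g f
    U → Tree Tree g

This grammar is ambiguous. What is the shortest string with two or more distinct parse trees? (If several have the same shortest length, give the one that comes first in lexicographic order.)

p g f

length 3: p g f has 2 parse trees

Two derivations of p g f:
  Tree ⇒ p P ⇒ p S ⇒ p g f
  Tree ⇒ p P ⇒ p V ⇒ p g f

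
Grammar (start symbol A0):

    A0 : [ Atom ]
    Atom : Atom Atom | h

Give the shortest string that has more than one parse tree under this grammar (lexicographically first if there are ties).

length 3: no string has ≥2 trees
length 4: no string has ≥2 trees
length 5: [ h h h ] has 2 parse trees

Two derivations of [ h h h ]:
  A0 ⇒ [ Atom ] ⇒ [ Atom Atom ] ⇒ [ Atom Atom Atom ] ⇒ [ h Atom Atom ] ⇒ [ h h Atom ] ⇒ [ h h h ]
  A0 ⇒ [ Atom ] ⇒ [ Atom Atom ] ⇒ [ h Atom ] ⇒ [ h Atom Atom ] ⇒ [ h h Atom ] ⇒ [ h h h ]

[ h h h ]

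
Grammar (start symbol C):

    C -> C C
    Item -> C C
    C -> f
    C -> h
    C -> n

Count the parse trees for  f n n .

Parse trees for f n n:
  [C [C f] [C [C n] [C n]]]
  [C [C [C f] [C n]] [C n]]

2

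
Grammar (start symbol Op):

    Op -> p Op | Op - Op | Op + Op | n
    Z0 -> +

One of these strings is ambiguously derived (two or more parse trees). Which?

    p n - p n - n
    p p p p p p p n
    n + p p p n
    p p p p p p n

p n - p n - n

p n - p n - n: 7 trees
p p p p p p p n: 1 tree
n + p p p n: 1 tree
p p p p p p n: 1 tree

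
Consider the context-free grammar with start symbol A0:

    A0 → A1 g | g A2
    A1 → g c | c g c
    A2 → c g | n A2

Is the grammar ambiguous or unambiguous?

Witness: g c g

Derivation 1: A0 ⇒ A1 g ⇒ g c g
Derivation 2: A0 ⇒ g A2 ⇒ g c g

Two distinct leftmost derivations for the same string.

Ambiguous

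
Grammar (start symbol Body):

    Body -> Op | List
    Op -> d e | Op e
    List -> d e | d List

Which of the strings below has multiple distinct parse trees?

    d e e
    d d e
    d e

d e e: 1 tree
d d e: 1 tree
d e: 2 trees

d e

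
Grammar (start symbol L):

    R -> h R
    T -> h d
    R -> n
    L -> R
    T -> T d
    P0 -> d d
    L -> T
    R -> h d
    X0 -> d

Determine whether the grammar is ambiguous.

Ambiguous

Witness: h d

Derivation 1: L ⇒ R ⇒ h d
Derivation 2: L ⇒ T ⇒ h d

Two distinct leftmost derivations for the same string.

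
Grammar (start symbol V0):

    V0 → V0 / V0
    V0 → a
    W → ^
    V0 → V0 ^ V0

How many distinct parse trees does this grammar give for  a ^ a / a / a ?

Parse trees for a ^ a / a / a:
  [V0 [V0 [V0 a] ^ [V0 a]] / [V0 [V0 a] / [V0 a]]]
  [V0 [V0 [V0 [V0 a] ^ [V0 a]] / [V0 a]] / [V0 a]]
  [V0 [V0 [V0 a] ^ [V0 [V0 a] / [V0 a]]] / [V0 a]]
  [V0 [V0 a] ^ [V0 [V0 a] / [V0 [V0 a] / [V0 a]]]]
  [V0 [V0 a] ^ [V0 [V0 [V0 a] / [V0 a]] / [V0 a]]]

5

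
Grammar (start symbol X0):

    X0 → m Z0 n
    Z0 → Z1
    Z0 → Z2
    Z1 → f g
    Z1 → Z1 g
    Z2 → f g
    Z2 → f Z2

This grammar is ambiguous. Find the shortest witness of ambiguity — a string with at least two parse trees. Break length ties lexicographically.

m f g n

length 4: m f g n has 2 parse trees

Two derivations of m f g n:
  X0 ⇒ m Z0 n ⇒ m Z1 n ⇒ m f g n
  X0 ⇒ m Z0 n ⇒ m Z2 n ⇒ m f g n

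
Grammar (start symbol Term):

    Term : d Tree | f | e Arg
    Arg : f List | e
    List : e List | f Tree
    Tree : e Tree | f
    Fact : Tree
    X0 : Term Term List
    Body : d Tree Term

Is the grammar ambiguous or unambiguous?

(Fact, X0, Body are unreachable from Term, so their rules don't affect L(Term).) Restricted to the reachable nonterminals, every rule has the form A → t or A → t B, and no two rules for the same A share a first terminal. The grammar encodes a DFA — one run per string.

Unambiguous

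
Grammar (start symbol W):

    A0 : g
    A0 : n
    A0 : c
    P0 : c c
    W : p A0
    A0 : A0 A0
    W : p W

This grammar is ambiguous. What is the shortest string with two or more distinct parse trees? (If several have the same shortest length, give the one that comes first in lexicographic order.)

length 2: no string has ≥2 trees
length 3: no string has ≥2 trees
length 4: p c c c has 2 parse trees

Two derivations of p c c c:
  W ⇒ p A0 ⇒ p A0 A0 ⇒ p c A0 ⇒ p c A0 A0 ⇒ p c c A0 ⇒ p c c c
  W ⇒ p A0 ⇒ p A0 A0 ⇒ p A0 A0 A0 ⇒ p c A0 A0 ⇒ p c c A0 ⇒ p c c c

p c c c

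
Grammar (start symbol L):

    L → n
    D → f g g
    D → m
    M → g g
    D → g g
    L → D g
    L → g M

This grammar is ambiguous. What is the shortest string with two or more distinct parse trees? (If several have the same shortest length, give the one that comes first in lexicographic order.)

g g g

length 1: no string has ≥2 trees
length 2: no string has ≥2 trees
length 3: g g g has 2 parse trees

Two derivations of g g g:
  L ⇒ D g ⇒ g g g
  L ⇒ g M ⇒ g g g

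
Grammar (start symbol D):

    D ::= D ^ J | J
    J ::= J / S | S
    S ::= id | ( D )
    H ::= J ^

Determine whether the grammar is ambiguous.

Unambiguous

Only D, J, S are reachable from D; ignoring the rest: This is a standard precedence ladder (D over J over S), with each level left-recursive on its own operator ('^' at D, '/' at J). That structure is LR(1), hence unambiguous.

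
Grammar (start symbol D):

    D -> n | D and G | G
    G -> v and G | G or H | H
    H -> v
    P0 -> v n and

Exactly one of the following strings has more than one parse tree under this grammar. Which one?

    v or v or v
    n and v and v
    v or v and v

n and v and v

v or v or v: 1 tree
n and v and v: 2 trees
v or v and v: 1 tree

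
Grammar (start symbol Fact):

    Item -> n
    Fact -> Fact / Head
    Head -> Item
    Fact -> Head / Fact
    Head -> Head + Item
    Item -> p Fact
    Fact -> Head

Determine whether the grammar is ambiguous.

Witness: n / n

Derivation 1: Fact ⇒ Fact / Head ⇒ Head / Head ⇒ Item / Head ⇒ n / Head ⇒ n / Item ⇒ n / n
Derivation 2: Fact ⇒ Head / Fact ⇒ Item / Fact ⇒ n / Fact ⇒ n / Head ⇒ n / Item ⇒ n / n

Two distinct leftmost derivations for the same string.

Ambiguous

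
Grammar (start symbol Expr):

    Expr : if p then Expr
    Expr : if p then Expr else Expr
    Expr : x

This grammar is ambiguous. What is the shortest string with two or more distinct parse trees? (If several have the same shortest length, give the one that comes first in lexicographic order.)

if p then if p then x else x

length 1: no string has ≥2 trees
length 4: no string has ≥2 trees
length 6: no string has ≥2 trees
length 7: no string has ≥2 trees
length 9: if p then if p then x else x has 2 parse trees

Two derivations of if p then if p then x else x:
  Expr ⇒ if p then Expr ⇒ if p then if p then Expr else Expr ⇒ if p then if p then x else Expr ⇒ if p then if p then x else x
  Expr ⇒ if p then Expr else Expr ⇒ if p then if p then Expr else Expr ⇒ if p then if p then x else Expr ⇒ if p then if p then x else x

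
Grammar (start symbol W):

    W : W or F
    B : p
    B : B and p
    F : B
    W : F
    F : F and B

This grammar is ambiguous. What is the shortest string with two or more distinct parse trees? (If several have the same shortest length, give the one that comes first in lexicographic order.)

p and p

length 1: no string has ≥2 trees
length 3: p and p has 2 parse trees

Two derivations of p and p:
  W ⇒ F ⇒ B ⇒ B and p ⇒ p and p
  W ⇒ F ⇒ F and B ⇒ B and B ⇒ p and B ⇒ p and p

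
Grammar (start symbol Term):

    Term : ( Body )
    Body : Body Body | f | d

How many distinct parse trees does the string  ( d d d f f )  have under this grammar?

14

Parse trees for ( d d d f f ) (showing first 6 of 14):
  [Term ( [Body [Body d] [Body [Body d] [Body [Body d] [Body [Body f] [Body f]]]]] )]
  [Term ( [Body [Body d] [Body [Body d] [Body [Body [Body d] [Body f]] [Body f]]]] )]
  [Term ( [Body [Body d] [Body [Body [Body d] [Body d]] [Body [Body f] [Body f]]]] )]
  [Term ( [Body [Body d] [Body [Body [Body d] [Body [Body d] [Body f]]] [Body f]]] )]
  [Term ( [Body [Body d] [Body [Body [Body [Body d] [Body d]] [Body f]] [Body f]]] )]
  [Term ( [Body [Body [Body d] [Body d]] [Body [Body d] [Body [Body f] [Body f]]]] )]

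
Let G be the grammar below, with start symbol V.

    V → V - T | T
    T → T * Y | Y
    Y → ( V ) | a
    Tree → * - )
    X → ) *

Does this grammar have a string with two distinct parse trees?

Only V, T, Y are reachable from V; ignoring the rest: V → V - T | T  ;  T → T * Y | Y  — a left-associative chain with Y at the bottom. Each string factors uniquely by precedence.

Unambiguous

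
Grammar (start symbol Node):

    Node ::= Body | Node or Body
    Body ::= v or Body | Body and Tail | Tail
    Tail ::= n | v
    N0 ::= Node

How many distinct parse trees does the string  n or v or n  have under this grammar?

2

Parse trees for n or v or n:
  [Node [Node [Body [Tail n]]] or [Body v or [Body [Tail n]]]]
  [Node [Node [Node [Body [Tail n]]] or [Body [Tail v]]] or [Body [Tail n]]]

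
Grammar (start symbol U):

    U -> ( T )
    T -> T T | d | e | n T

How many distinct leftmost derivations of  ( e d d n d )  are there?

5

Parse trees for ( e d d n d ):
  [U ( [T [T e] [T [T d] [T [T d] [T n [T d]]]]] )]
  [U ( [T [T e] [T [T [T d] [T d]] [T n [T d]]]] )]
  [U ( [T [T [T e] [T d]] [T [T d] [T n [T d]]]] )]
  [U ( [T [T [T e] [T [T d] [T d]]] [T n [T d]]] )]
  [U ( [T [T [T [T e] [T d]] [T d]] [T n [T d]]] )]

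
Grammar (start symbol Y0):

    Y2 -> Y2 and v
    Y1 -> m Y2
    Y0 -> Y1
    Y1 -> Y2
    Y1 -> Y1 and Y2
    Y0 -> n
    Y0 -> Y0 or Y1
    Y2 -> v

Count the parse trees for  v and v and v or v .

Parse trees for v and v and v or v:
  [Y0 [Y0 [Y1 [Y2 [Y2 [Y2 v] and v] and v]]] or [Y1 [Y2 v]]]
  [Y0 [Y0 [Y1 [Y1 [Y2 v]] and [Y2 [Y2 v] and v]]] or [Y1 [Y2 v]]]
  [Y0 [Y0 [Y1 [Y1 [Y2 [Y2 v] and v]] and [Y2 v]]] or [Y1 [Y2 v]]]
  [Y0 [Y0 [Y1 [Y1 [Y1 [Y2 v]] and [Y2 v]] and [Y2 v]]] or [Y1 [Y2 v]]]

4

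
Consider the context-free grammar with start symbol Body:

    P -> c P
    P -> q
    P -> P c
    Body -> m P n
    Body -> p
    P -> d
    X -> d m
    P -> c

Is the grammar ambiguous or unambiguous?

Ambiguous

Witness: m c c n

Derivation 1: Body ⇒ m P n ⇒ m c P n ⇒ m c c n
Derivation 2: Body ⇒ m P n ⇒ m P c n ⇒ m c c n

Two distinct leftmost derivations for the same string.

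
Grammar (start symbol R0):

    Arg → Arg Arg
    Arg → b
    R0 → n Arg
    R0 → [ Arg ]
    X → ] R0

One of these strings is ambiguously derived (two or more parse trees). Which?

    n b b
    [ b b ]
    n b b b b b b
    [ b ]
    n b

n b b b b b b

n b b: 1 tree
[ b b ]: 1 tree
n b b b b b b: 42 trees
[ b ]: 1 tree
n b: 1 tree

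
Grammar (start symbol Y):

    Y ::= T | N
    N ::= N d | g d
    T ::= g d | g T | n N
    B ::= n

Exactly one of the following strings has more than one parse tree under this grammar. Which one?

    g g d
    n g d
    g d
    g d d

g g d: 1 tree
n g d: 1 tree
g d: 2 trees
g d d: 1 tree

g d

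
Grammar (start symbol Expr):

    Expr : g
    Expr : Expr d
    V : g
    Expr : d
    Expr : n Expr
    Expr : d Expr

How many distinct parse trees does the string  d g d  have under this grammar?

2

Parse trees for d g d:
  [Expr [Expr d [Expr g]] d]
  [Expr d [Expr [Expr g] d]]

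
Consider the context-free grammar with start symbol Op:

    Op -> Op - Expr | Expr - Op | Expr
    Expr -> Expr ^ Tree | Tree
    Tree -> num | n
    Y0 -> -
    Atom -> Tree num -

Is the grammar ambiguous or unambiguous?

Ambiguous

Witness: n - n

Derivation 1: Op ⇒ Op - Expr ⇒ Expr - Expr ⇒ Tree - Expr ⇒ n - Expr ⇒ n - Tree ⇒ n - n
Derivation 2: Op ⇒ Expr - Op ⇒ Tree - Op ⇒ n - Op ⇒ n - Expr ⇒ n - Tree ⇒ n - n

Two distinct leftmost derivations for the same string.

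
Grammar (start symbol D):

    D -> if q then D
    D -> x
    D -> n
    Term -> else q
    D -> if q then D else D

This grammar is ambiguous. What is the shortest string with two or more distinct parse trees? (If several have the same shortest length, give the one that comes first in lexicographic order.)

length 1: no string has ≥2 trees
length 4: no string has ≥2 trees
length 6: no string has ≥2 trees
length 7: no string has ≥2 trees
length 9: if q then if q then n else n has 2 parse trees

Two derivations of if q then if q then n else n:
  D ⇒ if q then D ⇒ if q then if q then D else D ⇒ if q then if q then n else D ⇒ if q then if q then n else n
  D ⇒ if q then D else D ⇒ if q then if q then D else D ⇒ if q then if q then n else D ⇒ if q then if q then n else n

if q then if q then n else n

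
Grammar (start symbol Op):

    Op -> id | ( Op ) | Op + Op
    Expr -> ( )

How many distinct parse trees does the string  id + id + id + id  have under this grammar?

Parse trees for id + id + id + id:
  [Op [Op id] + [Op [Op id] + [Op [Op id] + [Op id]]]]
  [Op [Op id] + [Op [Op [Op id] + [Op id]] + [Op id]]]
  [Op [Op [Op id] + [Op id]] + [Op [Op id] + [Op id]]]
  [Op [Op [Op id] + [Op [Op id] + [Op id]]] + [Op id]]
  [Op [Op [Op [Op id] + [Op id]] + [Op id]] + [Op id]]

5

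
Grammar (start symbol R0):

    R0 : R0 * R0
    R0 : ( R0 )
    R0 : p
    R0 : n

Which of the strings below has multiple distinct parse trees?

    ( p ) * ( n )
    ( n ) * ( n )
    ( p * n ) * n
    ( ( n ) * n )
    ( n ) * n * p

( p ) * ( n ): 1 tree
( n ) * ( n ): 1 tree
( p * n ) * n: 1 tree
( ( n ) * n ): 1 tree
( n ) * n * p: 2 trees

( n ) * n * p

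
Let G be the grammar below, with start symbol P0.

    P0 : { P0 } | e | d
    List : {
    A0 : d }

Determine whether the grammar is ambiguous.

Unambiguous

(List, A0 are unreachable from P0, so their rules don't affect L(P0).) Each string is a nest of matched brackets around a single atom. An opening bracket forces the recursive rule; an atom forces the base rule.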